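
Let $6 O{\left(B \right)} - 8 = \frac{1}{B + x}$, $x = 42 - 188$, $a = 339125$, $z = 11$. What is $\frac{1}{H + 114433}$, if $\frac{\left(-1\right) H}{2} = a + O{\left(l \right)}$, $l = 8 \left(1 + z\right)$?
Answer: $- \frac{50}{28190983} \approx -1.7736 \cdot 10^{-6}$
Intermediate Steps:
$l = 96$ ($l = 8 \left(1 + 11\right) = 8 \cdot 12 = 96$)
$x = -146$ ($x = 42 - 188 = -146$)
$O{\left(B \right)} = \frac{4}{3} + \frac{1}{6 \left(-146 + B\right)}$ ($O{\left(B \right)} = \frac{4}{3} + \frac{1}{6 \left(B - 146\right)} = \frac{4}{3} + \frac{1}{6 \left(-146 + B\right)}$)
$H = - \frac{33912633}{50}$ ($H = - 2 \left(339125 + \frac{-1167 + 8 \cdot 96}{6 \left(-146 + 96\right)}\right) = - 2 \left(339125 + \frac{-1167 + 768}{6 \left(-50\right)}\right) = - 2 \left(339125 + \frac{1}{6} \left(- \frac{1}{50}\right) \left(-399\right)\right) = - 2 \left(339125 + \frac{133}{100}\right) = \left(-2\right) \frac{33912633}{100} = - \frac{33912633}{50} \approx -6.7825 \cdot 10^{5}$)
$\frac{1}{H + 114433} = \frac{1}{- \frac{33912633}{50} + 114433} = \frac{1}{- \frac{28190983}{50}} = - \frac{50}{28190983}$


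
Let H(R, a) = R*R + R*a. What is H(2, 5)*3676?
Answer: 51464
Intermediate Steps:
H(R, a) = R**2 + R*a
H(2, 5)*3676 = (2*(2 + 5))*3676 = (2*7)*3676 = 14*3676 = 51464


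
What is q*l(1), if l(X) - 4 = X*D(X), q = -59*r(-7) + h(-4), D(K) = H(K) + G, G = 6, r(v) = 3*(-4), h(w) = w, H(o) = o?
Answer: 7744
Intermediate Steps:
r(v) = -12
D(K) = 6 + K (D(K) = K + 6 = 6 + K)
q = 704 (q = -59*(-12) - 4 = 708 - 4 = 704)
l(X) = 4 + X*(6 + X)
q*l(1) = 704*(4 + 1*(6 + 1)) = 704*(4 + 1*7) = 704*(4 + 7) = 704*11 = 7744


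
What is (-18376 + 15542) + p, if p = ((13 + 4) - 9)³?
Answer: -2322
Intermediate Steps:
p = 512 (p = (17 - 9)³ = 8³ = 512)
(-18376 + 15542) + p = (-18376 + 15542) + 512 = -2834 + 512 = -2322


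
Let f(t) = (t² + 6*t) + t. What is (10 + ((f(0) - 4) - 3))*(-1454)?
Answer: -4362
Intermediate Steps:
f(t) = t² + 7*t
(10 + ((f(0) - 4) - 3))*(-1454) = (10 + ((0*(7 + 0) - 4) - 3))*(-1454) = (10 + ((0*7 - 4) - 3))*(-1454) = (10 + ((0 - 4) - 3))*(-1454) = (10 + (-4 - 3))*(-1454) = (10 - 7)*(-1454) = 3*(-1454) = -4362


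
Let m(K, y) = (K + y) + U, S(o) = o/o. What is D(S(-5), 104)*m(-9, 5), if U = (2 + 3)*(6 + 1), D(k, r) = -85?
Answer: -2635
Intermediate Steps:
S(o) = 1
U = 35 (U = 5*7 = 35)
m(K, y) = 35 + K + y (m(K, y) = (K + y) + 35 = 35 + K + y)
D(S(-5), 104)*m(-9, 5) = -85*(35 - 9 + 5) = -85*31 = -2635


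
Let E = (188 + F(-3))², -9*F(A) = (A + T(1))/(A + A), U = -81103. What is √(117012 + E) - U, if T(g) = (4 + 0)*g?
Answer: 81103 + √444290401/54 ≈ 81493.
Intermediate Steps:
T(g) = 4*g
F(A) = -(4 + A)/(18*A) (F(A) = -(A + 4*1)/(9*(A + A)) = -(A + 4)/(9*(2*A)) = -(4 + A)*1/(2*A)/9 = -(4 + A)/(18*A))
E = 103083409/2916 (E = (188 + (1/18)*(-4 - 1*(-3))/(-3))² = (188 + (1/18)*(-⅓)*(-4 + 3))² = (188 + (1/18)*(-⅓)*(-1))² = (188 + 1/54)² = (10153/54)² = 103083409/2916 ≈ 35351.)
√(117012 + E) - U = √(117012 + 103083409/2916) - 1*(-81103) = √(444290401/2916) + 81103 = √444290401/54 + 81103 = 81103 + √444290401/54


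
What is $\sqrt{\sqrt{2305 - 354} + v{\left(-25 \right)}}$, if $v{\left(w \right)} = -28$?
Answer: $\sqrt{-28 + \sqrt{1951}} \approx 4.0212$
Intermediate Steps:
$\sqrt{\sqrt{2305 - 354} + v{\left(-25 \right)}} = \sqrt{\sqrt{2305 - 354} - 28} = \sqrt{\sqrt{1951} - 28} = \sqrt{-28 + \sqrt{1951}}$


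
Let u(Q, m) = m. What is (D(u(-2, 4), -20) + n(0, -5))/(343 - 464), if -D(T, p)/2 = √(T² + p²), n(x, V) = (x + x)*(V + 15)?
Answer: 8*√26/121 ≈ 0.33713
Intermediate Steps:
n(x, V) = 2*x*(15 + V) (n(x, V) = (2*x)*(15 + V) = 2*x*(15 + V))
D(T, p) = -2*√(T² + p²)
(D(u(-2, 4), -20) + n(0, -5))/(343 - 464) = (-2*√(4² + (-20)²) + 2*0*(15 - 5))/(343 - 464) = (-2*√(16 + 400) + 2*0*10)/(-121) = (-8*√26 + 0)*(-1/121) = -8*√26*(-1/121) = 8*√26/121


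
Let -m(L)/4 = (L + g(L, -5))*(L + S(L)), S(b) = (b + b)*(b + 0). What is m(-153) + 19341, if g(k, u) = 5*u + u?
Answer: 34178121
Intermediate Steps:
g(k, u) = 6*u
S(b) = 2*b² (S(b) = (2*b)*b = 2*b²)
m(L) = -4*(-30 + L)*(L + 2*L²) (m(L) = -4*(L + 6*(-5))*(L + 2*L²) = -4*(L - 30)*(L + 2*L²) = -4*(-30 + L)*(L + 2*L²))
m(-153) + 19341 = 4*(-153)*(30 - 2*(-153)² + 59*(-153)) + 19341 = 4*(-153)*(30 - 2*23409 - 9027) + 19341 = 4*(-153)*(30 - 46818 - 9027) + 19341 = 4*(-153)*(-55815) + 19341 = 34158780 + 19341 = 34178121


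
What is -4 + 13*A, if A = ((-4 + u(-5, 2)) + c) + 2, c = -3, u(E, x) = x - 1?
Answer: -56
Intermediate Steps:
u(E, x) = -1 + x
A = -4 (A = ((-4 + (-1 + 2)) - 3) + 2 = ((-4 + 1) - 3) + 2 = (-3 - 3) + 2 = -6 + 2 = -4)
-4 + 13*A = -4 + 13*(-4) = -4 - 52 = -56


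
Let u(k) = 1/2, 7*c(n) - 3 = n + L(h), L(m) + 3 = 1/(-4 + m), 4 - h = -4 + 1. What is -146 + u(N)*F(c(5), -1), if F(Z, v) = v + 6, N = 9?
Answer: -287/2 ≈ -143.50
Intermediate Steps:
h = 7 (h = 4 - (-4 + 1) = 4 - 1*(-3) = 4 + 3 = 7)
L(m) = -3 + 1/(-4 + m)
c(n) = 1/21 + n/7 (c(n) = 3/7 + (n + (13 - 3*7)/(-4 + 7))/7 = 3/7 + (n + (13 - 21)/3)/7 = 3/7 + (n + (⅓)*(-8))/7 = 3/7 + (n - 8/3)/7 = 3/7 + (-8/3 + n)/7 = 3/7 + (-8/21 + n/7) = 1/21 + n/7)
u(k) = ½
F(Z, v) = 6 + v
-146 + u(N)*F(c(5), -1) = -146 + (6 - 1)/2 = -146 + (½)*5 = -146 + 5/2 = -287/2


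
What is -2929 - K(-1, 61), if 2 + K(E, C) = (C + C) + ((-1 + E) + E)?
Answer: -3046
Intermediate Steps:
K(E, C) = -3 + 2*C + 2*E (K(E, C) = -2 + ((C + C) + ((-1 + E) + E)) = -2 + (2*C + (-1 + 2*E)) = -2 + (-1 + 2*C + 2*E) = -3 + 2*C + 2*E)
-2929 - K(-1, 61) = -2929 - (-3 + 2*61 + 2*(-1)) = -2929 - (-3 + 122 - 2) = -2929 - 1*117 = -2929 - 117 = -3046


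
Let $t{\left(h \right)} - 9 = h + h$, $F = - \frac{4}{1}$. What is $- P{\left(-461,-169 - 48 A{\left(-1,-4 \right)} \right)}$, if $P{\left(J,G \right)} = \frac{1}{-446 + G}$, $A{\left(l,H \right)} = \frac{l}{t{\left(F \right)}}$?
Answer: $\frac{1}{567} \approx 0.0017637$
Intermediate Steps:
$F = -4$ ($F = \left(-4\right) 1 = -4$)
$t{\left(h \right)} = 9 + 2 h$ ($t{\left(h \right)} = 9 + \left(h + h\right) = 9 + 2 h$)
$A{\left(l,H \right)} = l$ ($A{\left(l,H \right)} = \frac{l}{9 + 2 \left(-4\right)} = \frac{l}{9 - 8} = \frac{l}{1} = l 1 = l$)
$- P{\left(-461,-169 - 48 A{\left(-1,-4 \right)} \right)} = - \frac{1}{-446 - \left(169 + 48 \left(-1\right)\right)} = - \frac{1}{-446 - 121} = - \frac{1}{-567} = \left(-1\right) \left(- \frac{1}{567}\right) = \frac{1}{567}$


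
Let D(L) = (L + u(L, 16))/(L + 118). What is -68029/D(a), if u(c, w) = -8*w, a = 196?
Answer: -10680553/34 ≈ -3.1413e+5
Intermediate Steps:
D(L) = (-128 + L)/(118 + L) (D(L) = (L - 8*16)/(L + 118) = (L - 128)/(118 + L) = (-128 + L)/(118 + L))
-68029/D(a) = -68029*(118 + 196)/(-128 + 196) = -68029/(68/314) = -68029/((1/314)*68) = -68029/34/157 = -68029*157/34 = -10680553/34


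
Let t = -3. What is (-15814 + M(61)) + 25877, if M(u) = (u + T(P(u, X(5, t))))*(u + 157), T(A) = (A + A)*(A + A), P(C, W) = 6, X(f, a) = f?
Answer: 54753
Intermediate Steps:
T(A) = 4*A² (T(A) = (2*A)*(2*A) = 4*A²)
M(u) = (144 + u)*(157 + u) (M(u) = (u + 4*6²)*(u + 157) = (u + 4*36)*(157 + u) = (u + 144)*(157 + u) = (144 + u)*(157 + u))
(-15814 + M(61)) + 25877 = (-15814 + (22608 + 61² + 301*61)) + 25877 = (-15814 + (22608 + 3721 + 18361)) + 25877 = (-15814 + 44690) + 25877 = 28876 + 25877 = 54753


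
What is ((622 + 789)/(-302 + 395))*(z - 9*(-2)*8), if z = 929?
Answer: 1514003/93 ≈ 16280.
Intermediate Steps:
((622 + 789)/(-302 + 395))*(z - 9*(-2)*8) = ((622 + 789)/(-302 + 395))*(929 - 9*(-2)*8) = (1411/93)*(929 + 18*8) = (1411*(1/93))*(929 + 144) = (1411/93)*1073 = 1514003/93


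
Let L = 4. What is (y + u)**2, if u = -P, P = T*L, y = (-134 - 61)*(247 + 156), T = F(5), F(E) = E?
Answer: 6178746025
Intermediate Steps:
T = 5
y = -78585 (y = -195*403 = -78585)
P = 20 (P = 5*4 = 20)
u = -20 (u = -1*20 = -20)
(y + u)**2 = (-78585 - 20)**2 = (-78605)**2 = 6178746025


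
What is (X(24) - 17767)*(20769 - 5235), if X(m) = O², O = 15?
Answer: -272497428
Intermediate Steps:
X(m) = 225 (X(m) = 15² = 225)
(X(24) - 17767)*(20769 - 5235) = (225 - 17767)*(20769 - 5235) = -17542*15534 = -272497428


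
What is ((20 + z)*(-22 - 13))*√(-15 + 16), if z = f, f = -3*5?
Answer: -175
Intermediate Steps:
f = -15
z = -15
((20 + z)*(-22 - 13))*√(-15 + 16) = ((20 - 15)*(-22 - 13))*√(-15 + 16) = (5*(-35))*√1 = -175*1 = -175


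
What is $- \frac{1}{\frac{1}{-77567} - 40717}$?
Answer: $\frac{77567}{3158295540} \approx 2.456 \cdot 10^{-5}$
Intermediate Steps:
$- \frac{1}{\frac{1}{-77567} - 40717} = - \frac{1}{- \frac{1}{77567} - 40717} = - \frac{1}{- \frac{3158295540}{77567}} = \left(-1\right) \left(- \frac{77567}{3158295540}\right) = \frac{77567}{3158295540}$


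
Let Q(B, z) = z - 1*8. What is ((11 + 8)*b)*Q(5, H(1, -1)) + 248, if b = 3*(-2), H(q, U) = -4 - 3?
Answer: 1958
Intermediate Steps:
H(q, U) = -7
b = -6
Q(B, z) = -8 + z (Q(B, z) = z - 8 = -8 + z)
((11 + 8)*b)*Q(5, H(1, -1)) + 248 = ((11 + 8)*(-6))*(-8 - 7) + 248 = (19*(-6))*(-15) + 248 = -114*(-15) + 248 = 1710 + 248 = 1958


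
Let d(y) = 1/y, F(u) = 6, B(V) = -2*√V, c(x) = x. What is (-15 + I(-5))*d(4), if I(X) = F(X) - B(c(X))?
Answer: -9/4 + I*√5/2 ≈ -2.25 + 1.118*I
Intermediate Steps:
I(X) = 6 + 2*√X (I(X) = 6 - (-2)*√X = 6 + 2*√X)
(-15 + I(-5))*d(4) = (-15 + (6 + 2*√(-5)))/4 = (-15 + (6 + 2*(I*√5)))*(¼) = (-15 + (6 + 2*I*√5))*(¼) = (-9 + 2*I*√5)*(¼) = -9/4 + I*√5/2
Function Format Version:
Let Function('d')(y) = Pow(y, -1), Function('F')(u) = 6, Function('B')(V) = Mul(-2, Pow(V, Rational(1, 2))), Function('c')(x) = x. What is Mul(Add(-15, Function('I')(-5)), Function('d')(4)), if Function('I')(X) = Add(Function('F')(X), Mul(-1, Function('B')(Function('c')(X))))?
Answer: Add(Rational(-9, 4), Mul(Rational(1, 2), I, Pow(5, Rational(1, 2)))) ≈ Add(-2.2500, Mul(1.1180, I))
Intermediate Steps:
Function('I')(X) = Add(6, Mul(2, Pow(X, Rational(1, 2)))) (Function('I')(X) = Add(6, Mul(-1, Mul(-2, Pow(X, Rational(1, 2))))) = Add(6, Mul(2, Pow(X, Rational(1, 2)))))
Mul(Add(-15, Function('I')(-5)), Function('d')(4)) = Mul(Add(-15, Add(6, Mul(2, Pow(-5, Rational(1, 2))))), Pow(4, -1)) = Mul(Add(-15, Add(6, Mul(2, Mul(I, Pow(5, Rational(1, 2)))))), Rational(1, 4)) = Mul(Add(-15, Add(6, Mul(2, I, Pow(5, Rational(1, 2))))), Rational(1, 4)) = Mul(Add(-9, Mul(2, I, Pow(5, Rational(1, 2)))), Rational(1, 4)) = Add(Rational(-9, 4), Mul(Rational(1, 2), I, Pow(5, Rational(1, 2))))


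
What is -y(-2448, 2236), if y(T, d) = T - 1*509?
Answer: 2957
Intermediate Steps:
y(T, d) = -509 + T (y(T, d) = T - 509 = -509 + T)
-y(-2448, 2236) = -(-509 - 2448) = -1*(-2957) = 2957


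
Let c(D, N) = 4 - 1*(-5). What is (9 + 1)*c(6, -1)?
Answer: 90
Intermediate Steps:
c(D, N) = 9 (c(D, N) = 4 + 5 = 9)
(9 + 1)*c(6, -1) = (9 + 1)*9 = 10*9 = 90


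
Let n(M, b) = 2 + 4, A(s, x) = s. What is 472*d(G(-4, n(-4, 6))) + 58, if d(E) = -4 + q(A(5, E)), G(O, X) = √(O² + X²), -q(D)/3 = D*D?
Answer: -37230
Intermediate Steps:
n(M, b) = 6
q(D) = -3*D² (q(D) = -3*D*D = -3*D²)
d(E) = -79 (d(E) = -4 - 3*5² = -4 - 3*25 = -4 - 75 = -79)
472*d(G(-4, n(-4, 6))) + 58 = 472*(-79) + 58 = -37288 + 58 = -37230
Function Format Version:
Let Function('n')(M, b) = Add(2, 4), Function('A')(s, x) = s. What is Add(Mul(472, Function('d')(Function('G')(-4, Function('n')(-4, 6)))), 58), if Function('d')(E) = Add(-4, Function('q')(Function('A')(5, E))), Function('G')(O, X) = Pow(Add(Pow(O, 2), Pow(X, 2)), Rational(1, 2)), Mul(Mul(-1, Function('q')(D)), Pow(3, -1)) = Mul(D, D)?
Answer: -37230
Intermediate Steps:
Function('n')(M, b) = 6
Function('q')(D) = Mul(-3, Pow(D, 2)) (Function('q')(D) = Mul(-3, Mul(D, D)) = Mul(-3, Pow(D, 2)))
Function('d')(E) = -79 (Function('d')(E) = Add(-4, Mul(-3, Pow(5, 2))) = Add(-4, Mul(-3, 25)) = Add(-4, -75) = -79)
Add(Mul(472, Function('d')(Function('G')(-4, Function('n')(-4, 6)))), 58) = Add(Mul(472, -79), 58) = Add(-37288, 58) = -37230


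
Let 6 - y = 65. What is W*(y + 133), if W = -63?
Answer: -4662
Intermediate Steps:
y = -59 (y = 6 - 1*65 = 6 - 65 = -59)
W*(y + 133) = -63*(-59 + 133) = -63*74 = -4662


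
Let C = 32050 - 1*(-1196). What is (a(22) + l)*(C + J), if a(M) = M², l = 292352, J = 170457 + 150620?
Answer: 103758530028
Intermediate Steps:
J = 321077
C = 33246 (C = 32050 + 1196 = 33246)
(a(22) + l)*(C + J) = (22² + 292352)*(33246 + 321077) = (484 + 292352)*354323 = 292836*354323 = 103758530028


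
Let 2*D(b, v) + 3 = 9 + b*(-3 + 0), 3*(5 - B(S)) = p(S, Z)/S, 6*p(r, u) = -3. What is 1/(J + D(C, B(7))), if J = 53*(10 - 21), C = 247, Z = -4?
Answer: -2/1901 ≈ -0.0010521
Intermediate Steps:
p(r, u) = -½ (p(r, u) = (⅙)*(-3) = -½)
B(S) = 5 + 1/(6*S) (B(S) = 5 - (-1)/(6*S) = 5 + 1/(6*S))
D(b, v) = 3 - 3*b/2 (D(b, v) = -3/2 + (9 + b*(-3 + 0))/2 = -3/2 + (9 + b*(-3))/2 = -3/2 + (9 - 3*b)/2 = -3/2 + (9/2 - 3*b/2) = 3 - 3*b/2)
J = -583 (J = 53*(-11) = -583)
1/(J + D(C, B(7))) = 1/(-583 + (3 - 3/2*247)) = 1/(-583 + (3 - 741/2)) = 1/(-583 - 735/2) = 1/(-1901/2) = -2/1901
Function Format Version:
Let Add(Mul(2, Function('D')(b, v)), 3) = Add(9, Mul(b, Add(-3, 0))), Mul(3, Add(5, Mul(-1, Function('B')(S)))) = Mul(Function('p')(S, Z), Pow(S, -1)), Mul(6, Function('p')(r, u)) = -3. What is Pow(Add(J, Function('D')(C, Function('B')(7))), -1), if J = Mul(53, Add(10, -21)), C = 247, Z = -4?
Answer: Rational(-2, 1901) ≈ -0.0010521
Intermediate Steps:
Function('p')(r, u) = Rational(-1, 2) (Function('p')(r, u) = Mul(Rational(1, 6), -3) = Rational(-1, 2))
Function('B')(S) = Add(5, Mul(Rational(1, 6), Pow(S, -1))) (Function('B')(S) = Add(5, Mul(Rational(-1, 3), Mul(Rational(-1, 2), Pow(S, -1)))) = Add(5, Mul(Rational(1, 6), Pow(S, -1))))
Function('D')(b, v) = Add(3, Mul(Rational(-3, 2), b)) (Function('D')(b, v) = Add(Rational(-3, 2), Mul(Rational(1, 2), Add(9, Mul(b, Add(-3, 0))))) = Add(Rational(-3, 2), Mul(Rational(1, 2), Add(9, Mul(b, -3)))) = Add(Rational(-3, 2), Mul(Rational(1, 2), Add(9, Mul(-3, b)))) = Add(Rational(-3, 2), Add(Rational(9, 2), Mul(Rational(-3, 2), b))) = Add(3, Mul(Rational(-3, 2), b)))
J = -583 (J = Mul(53, -11) = -583)
Pow(Add(J, Function('D')(C, Function('B')(7))), -1) = Pow(Add(-583, Add(3, Mul(Rational(-3, 2), 247))), -1) = Pow(Add(-583, Add(3, Rational(-741, 2))), -1) = Pow(Add(-583, Rational(-735, 2)), -1) = Pow(Rational(-1901, 2), -1) = Rational(-2, 1901)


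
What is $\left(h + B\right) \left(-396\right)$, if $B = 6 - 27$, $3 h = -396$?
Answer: $60588$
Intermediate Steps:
$h = -132$ ($h = \frac{1}{3} \left(-396\right) = -132$)
$B = -21$ ($B = 6 - 27 = -21$)
$\left(h + B\right) \left(-396\right) = \left(-132 - 21\right) \left(-396\right) = \left(-153\right) \left(-396\right) = 60588$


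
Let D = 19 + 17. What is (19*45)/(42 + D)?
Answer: 285/26 ≈ 10.962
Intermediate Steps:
D = 36
(19*45)/(42 + D) = (19*45)/(42 + 36) = 855/78 = 855*(1/78) = 285/26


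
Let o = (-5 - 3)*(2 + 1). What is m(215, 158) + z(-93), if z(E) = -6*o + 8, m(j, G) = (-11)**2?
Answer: 273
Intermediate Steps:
m(j, G) = 121
o = -24 (o = -8*3 = -24)
z(E) = 152 (z(E) = -6*(-24) + 8 = 144 + 8 = 152)
m(215, 158) + z(-93) = 121 + 152 = 273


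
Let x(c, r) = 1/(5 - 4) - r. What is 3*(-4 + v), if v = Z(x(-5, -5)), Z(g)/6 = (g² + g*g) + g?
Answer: 1392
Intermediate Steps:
x(c, r) = 1 - r (x(c, r) = 1/1 - r = 1 - r)
Z(g) = 6*g + 12*g² (Z(g) = 6*((g² + g*g) + g) = 6*((g² + g²) + g) = 6*(2*g² + g) = 6*(g + 2*g²) = 6*g + 12*g²)
v = 468 (v = 6*(1 - 1*(-5))*(1 + 2*(1 - 1*(-5))) = 6*(1 + 5)*(1 + 2*(1 + 5)) = 6*6*(1 + 2*6) = 6*6*(1 + 12) = 6*6*13 = 468)
3*(-4 + v) = 3*(-4 + 468) = 3*464 = 1392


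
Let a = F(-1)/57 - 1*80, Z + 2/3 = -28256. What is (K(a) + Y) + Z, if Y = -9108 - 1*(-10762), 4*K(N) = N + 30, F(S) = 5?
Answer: -2022751/76 ≈ -26615.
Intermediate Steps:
Z = -84770/3 (Z = -⅔ - 28256 = -84770/3 ≈ -28257.)
a = -4555/57 (a = 5/57 - 1*80 = 5*(1/57) - 80 = 5/57 - 80 = -4555/57 ≈ -79.912)
K(N) = 15/2 + N/4 (K(N) = (N + 30)/4 = (30 + N)/4 = 15/2 + N/4)
Y = 1654 (Y = -9108 + 10762 = 1654)
(K(a) + Y) + Z = ((15/2 + (¼)*(-4555/57)) + 1654) - 84770/3 = ((15/2 - 4555/228) + 1654) - 84770/3 = (-2845/228 + 1654) - 84770/3 = 374267/228 - 84770/3 = -2022751/76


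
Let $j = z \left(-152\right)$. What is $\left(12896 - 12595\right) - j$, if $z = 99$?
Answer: $15349$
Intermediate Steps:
$j = -15048$ ($j = 99 \left(-152\right) = -15048$)
$\left(12896 - 12595\right) - j = \left(12896 - 12595\right) - -15048 = 301 + 15048 = 15349$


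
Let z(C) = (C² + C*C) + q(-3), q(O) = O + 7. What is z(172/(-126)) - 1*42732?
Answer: -169572640/3969 ≈ -42724.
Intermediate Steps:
q(O) = 7 + O
z(C) = 4 + 2*C² (z(C) = (C² + C*C) + (7 - 3) = (C² + C²) + 4 = 2*C² + 4 = 4 + 2*C²)
z(172/(-126)) - 1*42732 = (4 + 2*(172/(-126))²) - 1*42732 = (4 + 2*(172*(-1/126))²) - 42732 = (4 + 2*(-86/63)²) - 42732 = (4 + 2*(7396/3969)) - 42732 = (4 + 14792/3969) - 42732 = 30668/3969 - 42732 = -169572640/3969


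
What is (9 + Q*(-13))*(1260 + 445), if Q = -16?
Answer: 369985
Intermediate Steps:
(9 + Q*(-13))*(1260 + 445) = (9 - 16*(-13))*(1260 + 445) = (9 + 208)*1705 = 217*1705 = 369985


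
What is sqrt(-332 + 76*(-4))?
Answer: 2*I*sqrt(159) ≈ 25.219*I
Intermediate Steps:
sqrt(-332 + 76*(-4)) = sqrt(-332 - 304) = sqrt(-636) = 2*I*sqrt(159)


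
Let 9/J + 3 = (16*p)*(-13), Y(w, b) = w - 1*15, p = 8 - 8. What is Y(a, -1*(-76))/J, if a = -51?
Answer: 22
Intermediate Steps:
p = 0
Y(w, b) = -15 + w (Y(w, b) = w - 15 = -15 + w)
J = -3 (J = 9/(-3 + (16*0)*(-13)) = 9/(-3 + 0*(-13)) = 9/(-3 + 0) = 9/(-3) = 9*(-1/3) = -3)
Y(a, -1*(-76))/J = (-15 - 51)/(-3) = -66*(-1/3) = 22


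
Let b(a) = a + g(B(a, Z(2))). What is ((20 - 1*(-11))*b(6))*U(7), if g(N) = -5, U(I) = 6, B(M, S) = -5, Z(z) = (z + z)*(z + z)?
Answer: 186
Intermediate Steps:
Z(z) = 4*z² (Z(z) = (2*z)*(2*z) = 4*z²)
b(a) = -5 + a (b(a) = a - 5 = -5 + a)
((20 - 1*(-11))*b(6))*U(7) = ((20 - 1*(-11))*(-5 + 6))*6 = ((20 + 11)*1)*6 = (31*1)*6 = 31*6 = 186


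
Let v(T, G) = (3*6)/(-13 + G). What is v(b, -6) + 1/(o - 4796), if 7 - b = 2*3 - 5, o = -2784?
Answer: -136459/144020 ≈ -0.94750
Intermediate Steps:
b = 6 (b = 7 - (2*3 - 5) = 7 - (6 - 5) = 7 - 1*1 = 7 - 1 = 6)
v(T, G) = 18/(-13 + G)
v(b, -6) + 1/(o - 4796) = 18/(-13 - 6) + 1/(-2784 - 4796) = 18/(-19) + 1/(-7580) = 18*(-1/19) - 1/7580 = -18/19 - 1/7580 = -136459/144020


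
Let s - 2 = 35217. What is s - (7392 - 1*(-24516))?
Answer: 3311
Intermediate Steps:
s = 35219 (s = 2 + 35217 = 35219)
s - (7392 - 1*(-24516)) = 35219 - (7392 - 1*(-24516)) = 35219 - (7392 + 24516) = 35219 - 1*31908 = 35219 - 31908 = 3311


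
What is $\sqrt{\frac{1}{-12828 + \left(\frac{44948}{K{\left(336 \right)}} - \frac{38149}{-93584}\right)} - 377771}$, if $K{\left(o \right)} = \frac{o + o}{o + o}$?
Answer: $\frac{5 i \sqrt{136538117811473717030491}}{3005956229} \approx 614.63 i$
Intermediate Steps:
$K{\left(o \right)} = 1$ ($K{\left(o \right)} = \frac{2 o}{2 o} = 2 o \frac{1}{2 o} = 1$)
$\sqrt{\frac{1}{-12828 + \left(\frac{44948}{K{\left(336 \right)}} - \frac{38149}{-93584}\right)} - 377771} = \sqrt{\frac{1}{-12828 + \left(\frac{44948}{1} - \frac{38149}{-93584}\right)} - 377771} = \sqrt{\frac{1}{-12828 + \left(44948 \cdot 1 - - \frac{38149}{93584}\right)} - 377771} = \sqrt{\frac{1}{-12828 + \left(44948 + \frac{38149}{93584}\right)} - 377771} = \sqrt{\frac{1}{-12828 + \frac{4206451781}{93584}} - 377771} = \sqrt{\frac{1}{\frac{3005956229}{93584}} - 377771} = \sqrt{\frac{93584}{3005956229} - 377771} = \sqrt{- \frac{1135563090491975}{3005956229}} = \frac{5 i \sqrt{136538117811473717030491}}{3005956229}$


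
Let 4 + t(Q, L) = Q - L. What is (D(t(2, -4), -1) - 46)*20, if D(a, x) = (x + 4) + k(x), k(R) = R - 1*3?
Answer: -940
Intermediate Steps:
t(Q, L) = -4 + Q - L (t(Q, L) = -4 + (Q - L) = -4 + Q - L)
k(R) = -3 + R (k(R) = R - 3 = -3 + R)
D(a, x) = 1 + 2*x (D(a, x) = (x + 4) + (-3 + x) = (4 + x) + (-3 + x) = 1 + 2*x)
(D(t(2, -4), -1) - 46)*20 = ((1 + 2*(-1)) - 46)*20 = ((1 - 2) - 46)*20 = (-1 - 46)*20 = -47*20 = -940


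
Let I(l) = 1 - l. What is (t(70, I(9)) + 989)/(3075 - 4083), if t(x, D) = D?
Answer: -109/112 ≈ -0.97321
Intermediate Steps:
(t(70, I(9)) + 989)/(3075 - 4083) = ((1 - 1*9) + 989)/(3075 - 4083) = ((1 - 9) + 989)/(-1008) = (-8 + 989)*(-1/1008) = 981*(-1/1008) = -109/112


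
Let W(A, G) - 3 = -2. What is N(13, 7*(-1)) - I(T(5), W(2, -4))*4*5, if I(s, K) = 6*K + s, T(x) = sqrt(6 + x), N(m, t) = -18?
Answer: -138 - 20*sqrt(11) ≈ -204.33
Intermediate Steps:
W(A, G) = 1 (W(A, G) = 3 - 2 = 1)
I(s, K) = s + 6*K
N(13, 7*(-1)) - I(T(5), W(2, -4))*4*5 = -18 - (sqrt(6 + 5) + 6*1)*4*5 = -18 - (sqrt(11) + 6)*4*5 = -18 - (6 + sqrt(11))*4*5 = -18 - (24 + 4*sqrt(11))*5 = -18 - (120 + 20*sqrt(11)) = -18 + (-120 - 20*sqrt(11)) = -138 - 20*sqrt(11)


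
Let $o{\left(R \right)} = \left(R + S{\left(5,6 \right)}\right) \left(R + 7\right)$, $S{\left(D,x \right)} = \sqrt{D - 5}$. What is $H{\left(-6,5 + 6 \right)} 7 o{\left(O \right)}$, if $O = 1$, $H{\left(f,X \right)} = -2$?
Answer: $-112$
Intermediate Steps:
$S{\left(D,x \right)} = \sqrt{-5 + D}$
$o{\left(R \right)} = R \left(7 + R\right)$ ($o{\left(R \right)} = \left(R + \sqrt{-5 + 5}\right) \left(R + 7\right) = \left(R + \sqrt{0}\right) \left(7 + R\right) = \left(R + 0\right) \left(7 + R\right) = R \left(7 + R\right)$)
$H{\left(-6,5 + 6 \right)} 7 o{\left(O \right)} = \left(-2\right) 7 \cdot 1 \left(7 + 1\right) = - 14 \cdot 1 \cdot 8 = \left(-14\right) 8 = -112$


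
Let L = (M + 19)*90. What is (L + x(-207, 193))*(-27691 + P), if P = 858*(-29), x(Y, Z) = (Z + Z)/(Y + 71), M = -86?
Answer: 21567179509/68 ≈ 3.1716e+8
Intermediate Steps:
x(Y, Z) = 2*Z/(71 + Y) (x(Y, Z) = (2*Z)/(71 + Y) = 2*Z/(71 + Y))
L = -6030 (L = (-86 + 19)*90 = -67*90 = -6030)
P = -24882
(L + x(-207, 193))*(-27691 + P) = (-6030 + 2*193/(71 - 207))*(-27691 - 24882) = (-6030 + 2*193/(-136))*(-52573) = (-6030 + 2*193*(-1/136))*(-52573) = (-6030 - 193/68)*(-52573) = -410233/68*(-52573) = 21567179509/68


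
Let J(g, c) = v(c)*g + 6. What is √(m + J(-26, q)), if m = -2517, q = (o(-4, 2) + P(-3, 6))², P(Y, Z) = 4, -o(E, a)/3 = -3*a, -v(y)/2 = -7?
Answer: 5*I*√115 ≈ 53.619*I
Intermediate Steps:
v(y) = 14 (v(y) = -2*(-7) = 14)
o(E, a) = 9*a (o(E, a) = -(-9)*a = 9*a)
q = 484 (q = (9*2 + 4)² = (18 + 4)² = 22² = 484)
J(g, c) = 6 + 14*g (J(g, c) = 14*g + 6 = 6 + 14*g)
√(m + J(-26, q)) = √(-2517 + (6 + 14*(-26))) = √(-2517 + (6 - 364)) = √(-2517 - 358) = √(-2875) = 5*I*√115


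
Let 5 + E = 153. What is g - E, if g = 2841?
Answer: 2693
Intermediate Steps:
E = 148 (E = -5 + 153 = 148)
g - E = 2841 - 1*148 = 2841 - 148 = 2693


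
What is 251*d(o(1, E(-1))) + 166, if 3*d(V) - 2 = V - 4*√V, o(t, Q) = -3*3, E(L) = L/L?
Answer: -1259/3 - 1004*I ≈ -419.67 - 1004.0*I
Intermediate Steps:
E(L) = 1
o(t, Q) = -9
d(V) = ⅔ - 4*√V/3 + V/3 (d(V) = ⅔ + (V - 4*√V)/3 = ⅔ + (-4*√V/3 + V/3) = ⅔ - 4*√V/3 + V/3)
251*d(o(1, E(-1))) + 166 = 251*(⅔ - 4*I + (⅓)*(-9)) + 166 = 251*(⅔ - 4*I - 3) + 166 = 251*(-7/3 - 4*I) + 166 = (-1757/3 - 1004*I) + 166 = -1259/3 - 1004*I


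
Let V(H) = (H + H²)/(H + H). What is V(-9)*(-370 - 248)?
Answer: 2472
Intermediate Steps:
V(H) = (H + H²)/(2*H) (V(H) = (H + H²)/((2*H)) = (H + H²)*(1/(2*H)) = (H + H²)/(2*H))
V(-9)*(-370 - 248) = (½ + (½)*(-9))*(-370 - 248) = (½ - 9/2)*(-618) = -4*(-618) = 2472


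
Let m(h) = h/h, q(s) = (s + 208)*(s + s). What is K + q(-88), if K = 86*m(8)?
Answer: -21034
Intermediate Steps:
q(s) = 2*s*(208 + s) (q(s) = (208 + s)*(2*s) = 2*s*(208 + s))
m(h) = 1
K = 86 (K = 86*1 = 86)
K + q(-88) = 86 + 2*(-88)*(208 - 88) = 86 + 2*(-88)*120 = 86 - 21120 = -21034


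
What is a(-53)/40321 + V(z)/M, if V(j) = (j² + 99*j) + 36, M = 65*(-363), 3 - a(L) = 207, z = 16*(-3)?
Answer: 30813624/317124665 ≈ 0.097166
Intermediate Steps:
z = -48
a(L) = -204 (a(L) = 3 - 1*207 = 3 - 207 = -204)
M = -23595
V(j) = 36 + j² + 99*j
a(-53)/40321 + V(z)/M = -204/40321 + (36 + (-48)² + 99*(-48))/(-23595) = -204*1/40321 + (36 + 2304 - 4752)*(-1/23595) = -204/40321 - 2412*(-1/23595) = -204/40321 + 804/7865 = 30813624/317124665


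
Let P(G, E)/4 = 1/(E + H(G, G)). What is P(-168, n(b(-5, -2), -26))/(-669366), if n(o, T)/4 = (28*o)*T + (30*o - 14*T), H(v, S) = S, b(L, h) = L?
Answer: -1/2551623192 ≈ -3.9191e-10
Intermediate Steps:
n(o, T) = -56*T + 120*o + 112*T*o (n(o, T) = 4*((28*o)*T + (30*o - 14*T)) = 4*(28*T*o + (-14*T + 30*o)) = 4*(-14*T + 30*o + 28*T*o) = -56*T + 120*o + 112*T*o)
P(G, E) = 4/(E + G)
P(-168, n(b(-5, -2), -26))/(-669366) = (4/((-56*(-26) + 120*(-5) + 112*(-26)*(-5)) - 168))/(-669366) = (4/((1456 - 600 + 14560) - 168))*(-1/669366) = (4/(15416 - 168))*(-1/669366) = (4/15248)*(-1/669366) = (4*(1/15248))*(-1/669366) = (1/3812)*(-1/669366) = -1/2551623192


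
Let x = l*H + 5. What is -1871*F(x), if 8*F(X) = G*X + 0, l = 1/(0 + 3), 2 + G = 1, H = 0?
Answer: 9355/8 ≈ 1169.4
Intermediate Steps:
G = -1 (G = -2 + 1 = -1)
l = 1/3 ≈ 0.33333
x = 5 (x = (1/3)*0 + 5 = 0 + 5 = 5)
F(X) = -X/8 (F(X) = (-X + 0)/8 = (-X)/8 = -X/8)
-1871*F(x) = -(-1871)*5/8 = -1871*(-5/8) = 9355/8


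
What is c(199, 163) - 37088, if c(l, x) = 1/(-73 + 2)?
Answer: -2633249/71 ≈ -37088.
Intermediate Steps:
c(l, x) = -1/71 (c(l, x) = 1/(-71) = -1/71)
c(199, 163) - 37088 = -1/71 - 37088 = -2633249/71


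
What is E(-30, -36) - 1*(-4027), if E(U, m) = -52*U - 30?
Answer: 5557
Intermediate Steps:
E(U, m) = -30 - 52*U
E(-30, -36) - 1*(-4027) = (-30 - 52*(-30)) - 1*(-4027) = (-30 + 1560) + 4027 = 1530 + 4027 = 5557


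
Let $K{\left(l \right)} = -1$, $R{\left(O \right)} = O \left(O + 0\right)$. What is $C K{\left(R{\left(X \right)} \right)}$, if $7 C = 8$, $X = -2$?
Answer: $- \frac{8}{7} \approx -1.1429$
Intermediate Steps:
$R{\left(O \right)} = O^{2}$ ($R{\left(O \right)} = O O = O^{2}$)
$C = \frac{8}{7}$ ($C = \frac{1}{7} \cdot 8 = \frac{8}{7} \approx 1.1429$)
$C K{\left(R{\left(X \right)} \right)} = \frac{8}{7} \left(-1\right) = - \frac{8}{7}$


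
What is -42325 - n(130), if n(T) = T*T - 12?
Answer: -59213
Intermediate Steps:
n(T) = -12 + T² (n(T) = T² - 12 = -12 + T²)
-42325 - n(130) = -42325 - (-12 + 130²) = -42325 - (-12 + 16900) = -42325 - 1*16888 = -42325 - 16888 = -59213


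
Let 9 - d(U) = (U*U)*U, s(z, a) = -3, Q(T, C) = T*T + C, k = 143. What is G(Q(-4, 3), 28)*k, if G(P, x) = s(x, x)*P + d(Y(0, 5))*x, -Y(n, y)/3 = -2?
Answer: -836979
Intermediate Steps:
Y(n, y) = 6 (Y(n, y) = -3*(-2) = 6)
Q(T, C) = C + T**2 (Q(T, C) = T**2 + C = C + T**2)
d(U) = 9 - U**3 (d(U) = 9 - U*U*U = 9 - U**2*U = 9 - U**3)
G(P, x) = -207*x - 3*P (G(P, x) = -3*P + (9 - 1*6**3)*x = -3*P + (9 - 1*216)*x = -3*P + (9 - 216)*x = -3*P - 207*x = -207*x - 3*P)
G(Q(-4, 3), 28)*k = (-207*28 - 3*(3 + (-4)**2))*143 = (-5796 - 3*(3 + 16))*143 = (-5796 - 3*19)*143 = (-5796 - 57)*143 = -5853*143 = -836979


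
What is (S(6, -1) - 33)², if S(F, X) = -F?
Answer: 1521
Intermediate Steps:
(S(6, -1) - 33)² = (-1*6 - 33)² = (-6 - 33)² = (-39)² = 1521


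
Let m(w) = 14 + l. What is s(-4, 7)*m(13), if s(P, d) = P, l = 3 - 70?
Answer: 212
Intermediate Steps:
l = -67
m(w) = -53 (m(w) = 14 - 67 = -53)
s(-4, 7)*m(13) = -4*(-53) = 212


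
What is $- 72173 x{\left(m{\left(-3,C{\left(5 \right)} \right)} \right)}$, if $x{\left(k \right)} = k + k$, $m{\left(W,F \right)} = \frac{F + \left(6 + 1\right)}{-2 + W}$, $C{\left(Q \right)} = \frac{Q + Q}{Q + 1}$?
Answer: $\frac{3752996}{15} \approx 2.502 \cdot 10^{5}$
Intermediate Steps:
$C{\left(Q \right)} = \frac{2 Q}{1 + Q}$
$m{\left(W,F \right)} = \frac{7 + F}{-2 + W}$ ($m{\left(W,F \right)} = \frac{F + 7}{-2 + W} = \frac{7 + F}{-2 + W}$)
$x{\left(k \right)} = 2 k$
$- 72173 x{\left(m{\left(-3,C{\left(5 \right)} \right)} \right)} = - 72173 \cdot 2 \frac{7 + 2 \cdot 5 \frac{1}{1 + 5}}{-2 - 3} = - 72173 \cdot 2 \frac{7 + 2 \cdot 5 \cdot \frac{1}{6}}{-5} = - 72173 \cdot 2 \left(- \frac{7 + 2 \cdot 5 \cdot \frac{1}{6}}{5}\right) = - 72173 \cdot 2 \left(- \frac{7 + \frac{5}{3}}{5}\right) = - 72173 \cdot 2 \left(\left(- \frac{1}{5}\right) \frac{26}{3}\right) = - 72173 \cdot 2 \left(- \frac{26}{15}\right) = \left(-72173\right) \left(- \frac{52}{15}\right) = \frac{3752996}{15}$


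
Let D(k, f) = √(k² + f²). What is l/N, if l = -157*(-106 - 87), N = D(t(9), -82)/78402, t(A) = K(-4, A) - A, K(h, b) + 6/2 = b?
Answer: 2375659002*√6733/6733 ≈ 2.8952e+7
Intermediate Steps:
K(h, b) = -3 + b
t(A) = -3 (t(A) = (-3 + A) - A = -3)
D(k, f) = √(f² + k²)
N = √6733/78402 (N = √((-82)² + (-3)²)/78402 = √(6724 + 9)*(1/78402) = √6733*(1/78402) = √6733/78402 ≈ 0.0010466)
l = 30301 (l = -157*(-193) = 30301)
l/N = 30301/((√6733/78402)) = 30301*(78402*√6733/6733) = 2375659002*√6733/6733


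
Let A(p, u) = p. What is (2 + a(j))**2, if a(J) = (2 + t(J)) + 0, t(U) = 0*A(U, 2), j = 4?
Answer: 16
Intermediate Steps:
t(U) = 0 (t(U) = 0*U = 0)
a(J) = 2 (a(J) = (2 + 0) + 0 = 2 + 0 = 2)
(2 + a(j))**2 = (2 + 2)**2 = 4**2 = 16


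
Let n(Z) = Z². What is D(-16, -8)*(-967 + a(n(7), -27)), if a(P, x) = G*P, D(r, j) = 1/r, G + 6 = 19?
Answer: 165/8 ≈ 20.625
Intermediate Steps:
G = 13 (G = -6 + 19 = 13)
a(P, x) = 13*P
D(-16, -8)*(-967 + a(n(7), -27)) = (-967 + 13*7²)/(-16) = -(-967 + 13*49)/16 = -(-967 + 637)/16 = -1/16*(-330) = 165/8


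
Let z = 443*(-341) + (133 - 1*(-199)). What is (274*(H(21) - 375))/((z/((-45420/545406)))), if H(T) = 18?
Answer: -105783180/1957371233 ≈ -0.054043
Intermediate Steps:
z = -150731 (z = -151063 + (133 + 199) = -151063 + 332 = -150731)
(274*(H(21) - 375))/((z/((-45420/545406)))) = (274*(18 - 375))/((-150731/((-45420/545406)))) = (274*(-357))/((-150731/((-45420*1/545406)))) = -97818/((-150731/(-7570/90901))) = -97818/((-150731*(-90901/7570))) = -97818/13701598631/7570 = -97818*7570/13701598631 = -105783180/1957371233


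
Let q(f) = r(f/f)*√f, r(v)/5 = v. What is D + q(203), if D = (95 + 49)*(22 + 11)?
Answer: 4752 + 5*√203 ≈ 4823.2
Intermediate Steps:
r(v) = 5*v
q(f) = 5*√f (q(f) = (5*(f/f))*√f = (5*1)*√f = 5*√f)
D = 4752 (D = 144*33 = 4752)
D + q(203) = 4752 + 5*√203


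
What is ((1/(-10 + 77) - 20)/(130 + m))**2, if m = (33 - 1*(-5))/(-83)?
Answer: 12351432769/518953107456 ≈ 0.023801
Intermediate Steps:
m = -38/83 (m = (33 + 5)*(-1/83) = 38*(-1/83) = -38/83 ≈ -0.45783)
((1/(-10 + 77) - 20)/(130 + m))**2 = ((1/(-10 + 77) - 20)/(130 - 38/83))**2 = ((1/67 - 20)/(10752/83))**2 = ((1/67 - 20)*(83/10752))**2 = (-1339/67*83/10752)**2 = (-111137/720384)**2 = 12351432769/518953107456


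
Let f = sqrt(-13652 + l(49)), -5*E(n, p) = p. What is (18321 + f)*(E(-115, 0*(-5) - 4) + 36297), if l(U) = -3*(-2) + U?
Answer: 3325059969/5 + 181489*I*sqrt(13597)/5 ≈ 6.6501e+8 + 4.2325e+6*I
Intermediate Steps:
E(n, p) = -p/5
l(U) = 6 + U
f = I*sqrt(13597) (f = sqrt(-13652 + (6 + 49)) = sqrt(-13652 + 55) = sqrt(-13597) = I*sqrt(13597) ≈ 116.61*I)
(18321 + f)*(E(-115, 0*(-5) - 4) + 36297) = (18321 + I*sqrt(13597))*(-(0*(-5) - 4)/5 + 36297) = (18321 + I*sqrt(13597))*(-(0 - 4)/5 + 36297) = (18321 + I*sqrt(13597))*(-1/5*(-4) + 36297) = (18321 + I*sqrt(13597))*(4/5 + 36297) = (18321 + I*sqrt(13597))*(181489/5) = 3325059969/5 + 181489*I*sqrt(13597)/5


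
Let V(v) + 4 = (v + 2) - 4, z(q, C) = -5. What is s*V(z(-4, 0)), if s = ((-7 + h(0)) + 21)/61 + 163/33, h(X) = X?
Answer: -10405/183 ≈ -56.858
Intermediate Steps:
V(v) = -6 + v (V(v) = -4 + ((v + 2) - 4) = -4 + ((2 + v) - 4) = -4 + (-2 + v) = -6 + v)
s = 10405/2013 (s = ((-7 + 0) + 21)/61 + 163/33 = (-7 + 21)*(1/61) + 163*(1/33) = 14*(1/61) + 163/33 = 14/61 + 163/33 = 10405/2013 ≈ 5.1689)
s*V(z(-4, 0)) = 10405*(-6 - 5)/2013 = (10405/2013)*(-11) = -10405/183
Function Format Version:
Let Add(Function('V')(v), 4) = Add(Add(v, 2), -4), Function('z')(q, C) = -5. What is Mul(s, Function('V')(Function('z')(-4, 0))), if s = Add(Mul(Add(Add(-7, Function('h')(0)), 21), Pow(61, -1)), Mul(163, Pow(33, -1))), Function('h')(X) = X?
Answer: Rational(-10405, 183) ≈ -56.858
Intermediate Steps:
Function('V')(v) = Add(-6, v) (Function('V')(v) = Add(-4, Add(Add(v, 2), -4)) = Add(-4, Add(Add(2, v), -4)) = Add(-4, Add(-2, v)) = Add(-6, v))
s = Rational(10405, 2013) (s = Add(Mul(Add(Add(-7, 0), 21), Pow(61, -1)), Mul(163, Pow(33, -1))) = Add(Mul(Add(-7, 21), Rational(1, 61)), Mul(163, Rational(1, 33))) = Add(Mul(14, Rational(1, 61)), Rational(163, 33)) = Add(Rational(14, 61), Rational(163, 33)) = Rational(10405, 2013) ≈ 5.1689)
Mul(s, Function('V')(Function('z')(-4, 0))) = Mul(Rational(10405, 2013), Add(-6, -5)) = Mul(Rational(10405, 2013), -11) = Rational(-10405, 183)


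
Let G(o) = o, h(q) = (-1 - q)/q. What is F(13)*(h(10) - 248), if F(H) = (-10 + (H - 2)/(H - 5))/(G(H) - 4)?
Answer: 57293/240 ≈ 238.72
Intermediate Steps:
h(q) = (-1 - q)/q
F(H) = (-10 + (-2 + H)/(-5 + H))/(-4 + H) (F(H) = (-10 + (H - 2)/(H - 5))/(H - 4) = (-10 + (-2 + H)/(-5 + H))/(-4 + H))
F(13)*(h(10) - 248) = (3*(16 - 3*13)/(20 + 13**2 - 9*13))*((-1 - 1*10)/10 - 248) = (3*(16 - 39)/(20 + 169 - 117))*((-1 - 10)/10 - 248) = (3*(-23)/72)*((1/10)*(-11) - 248) = (3*(1/72)*(-23))*(-11/10 - 248) = -23/24*(-2491/10) = 57293/240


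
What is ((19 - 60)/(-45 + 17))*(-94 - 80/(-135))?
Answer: -51701/378 ≈ -136.78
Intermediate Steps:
((19 - 60)/(-45 + 17))*(-94 - 80/(-135)) = (-41/(-28))*(-94 - 80*(-1/135)) = (-41*(-1/28))*(-94 + 16/27) = (41/28)*(-2522/27) = -51701/378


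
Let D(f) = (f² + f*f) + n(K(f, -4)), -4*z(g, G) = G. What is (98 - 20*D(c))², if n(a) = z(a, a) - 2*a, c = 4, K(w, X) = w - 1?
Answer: 165649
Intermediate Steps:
z(g, G) = -G/4
K(w, X) = -1 + w
n(a) = -9*a/4 (n(a) = -a/4 - 2*a = -9*a/4)
D(f) = 9/4 + 2*f² - 9*f/4 (D(f) = (f² + f*f) - 9*(-1 + f)/4 = (f² + f²) + (9/4 - 9*f/4) = 2*f² + (9/4 - 9*f/4) = 9/4 + 2*f² - 9*f/4)
(98 - 20*D(c))² = (98 - 20*(9/4 + 2*4² - 9/4*4))² = (98 - 20*(9/4 + 2*16 - 9))² = (98 - 20*(9/4 + 32 - 9))² = (98 - 20*101/4)² = (98 - 505)² = (-407)² = 165649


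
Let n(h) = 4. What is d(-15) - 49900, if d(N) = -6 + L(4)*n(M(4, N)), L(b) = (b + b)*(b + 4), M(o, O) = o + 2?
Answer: -49650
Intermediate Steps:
M(o, O) = 2 + o
L(b) = 2*b*(4 + b) (L(b) = (2*b)*(4 + b) = 2*b*(4 + b))
d(N) = 250 (d(N) = -6 + (2*4*(4 + 4))*4 = -6 + (2*4*8)*4 = -6 + 64*4 = -6 + 256 = 250)
d(-15) - 49900 = 250 - 49900 = -49650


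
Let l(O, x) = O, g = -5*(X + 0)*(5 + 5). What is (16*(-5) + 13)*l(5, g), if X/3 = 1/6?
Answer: -335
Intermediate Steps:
X = 1/2 (X = 3/6 = 3*(1/6) = 1/2 ≈ 0.50000)
g = -25 (g = -5*(1/2 + 0)*(5 + 5) = -5*10/2 = -5*5 = -25)
(16*(-5) + 13)*l(5, g) = (16*(-5) + 13)*5 = (-80 + 13)*5 = -67*5 = -335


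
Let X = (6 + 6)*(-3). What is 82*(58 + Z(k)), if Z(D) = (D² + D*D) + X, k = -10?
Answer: 18204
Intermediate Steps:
X = -36 (X = 12*(-3) = -36)
Z(D) = -36 + 2*D² (Z(D) = (D² + D*D) - 36 = (D² + D²) - 36 = 2*D² - 36 = -36 + 2*D²)
82*(58 + Z(k)) = 82*(58 + (-36 + 2*(-10)²)) = 82*(58 + (-36 + 2*100)) = 82*(58 + (-36 + 200)) = 82*(58 + 164) = 82*222 = 18204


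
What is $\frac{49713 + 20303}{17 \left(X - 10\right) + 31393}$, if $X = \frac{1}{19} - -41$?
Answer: $\frac{1330304}{606497} \approx 2.1934$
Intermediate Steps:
$X = \frac{780}{19}$ ($X = \frac{1}{19} + 41 = \frac{780}{19} \approx 41.053$)
$\frac{49713 + 20303}{17 \left(X - 10\right) + 31393} = \frac{49713 + 20303}{17 \left(\frac{780}{19} - 10\right) + 31393} = \frac{70016}{17 \cdot \frac{590}{19} + 31393} = \frac{70016}{\frac{10030}{19} + 31393} = \frac{70016}{\frac{606497}{19}} = 70016 \cdot \frac{19}{606497} = \frac{1330304}{606497}$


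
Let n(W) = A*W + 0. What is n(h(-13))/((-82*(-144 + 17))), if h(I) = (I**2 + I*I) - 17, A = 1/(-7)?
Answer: -321/72898 ≈ -0.0044034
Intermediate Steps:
A = -1/7 ≈ -0.14286
h(I) = -17 + 2*I**2 (h(I) = (I**2 + I**2) - 17 = 2*I**2 - 17 = -17 + 2*I**2)
n(W) = -W/7 (n(W) = -W/7 + 0 = -W/7)
n(h(-13))/((-82*(-144 + 17))) = (-(-17 + 2*(-13)**2)/7)/((-82*(-144 + 17))) = (-(-17 + 2*169)/7)/((-82*(-127))) = -(-17 + 338)/7/10414 = -1/7*321*(1/10414) = -321/7*1/10414 = -321/72898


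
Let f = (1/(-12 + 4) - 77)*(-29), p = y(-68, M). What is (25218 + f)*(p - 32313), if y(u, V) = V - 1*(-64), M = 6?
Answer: -7081755791/8 ≈ -8.8522e+8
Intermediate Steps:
y(u, V) = 64 + V (y(u, V) = V + 64 = 64 + V)
p = 70 (p = 64 + 6 = 70)
f = 17893/8 (f = (1/(-8) - 77)*(-29) = (-⅛ - 77)*(-29) = -617/8*(-29) = 17893/8 ≈ 2236.6)
(25218 + f)*(p - 32313) = (25218 + 17893/8)*(70 - 32313) = (219637/8)*(-32243) = -7081755791/8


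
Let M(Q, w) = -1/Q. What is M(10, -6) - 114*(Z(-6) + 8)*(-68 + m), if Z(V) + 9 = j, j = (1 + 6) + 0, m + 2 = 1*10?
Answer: 410399/10 ≈ 41040.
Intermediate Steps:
m = 8 (m = -2 + 1*10 = -2 + 10 = 8)
j = 7 (j = 7 + 0 = 7)
Z(V) = -2 (Z(V) = -9 + 7 = -2)
M(10, -6) - 114*(Z(-6) + 8)*(-68 + m) = -1/10 - 114*(-2 + 8)*(-68 + 8) = -1*⅒ - 684*(-60) = -⅒ - 114*(-360) = -⅒ + 41040 = 410399/10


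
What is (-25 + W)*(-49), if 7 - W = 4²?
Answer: 1666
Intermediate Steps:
W = -9 (W = 7 - 1*4² = 7 - 1*16 = 7 - 16 = -9)
(-25 + W)*(-49) = (-25 - 9)*(-49) = -34*(-49) = 1666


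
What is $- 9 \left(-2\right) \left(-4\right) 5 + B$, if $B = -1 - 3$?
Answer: $-364$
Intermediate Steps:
$B = -4$
$- 9 \left(-2\right) \left(-4\right) 5 + B = - 9 \left(-2\right) \left(-4\right) 5 - 4 = - 9 \cdot 8 \cdot 5 - 4 = \left(-9\right) 40 - 4 = -360 - 4 = -364$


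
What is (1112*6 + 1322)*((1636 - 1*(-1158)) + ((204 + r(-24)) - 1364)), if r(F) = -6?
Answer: 13014232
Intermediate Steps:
(1112*6 + 1322)*((1636 - 1*(-1158)) + ((204 + r(-24)) - 1364)) = (1112*6 + 1322)*((1636 - 1*(-1158)) + ((204 - 6) - 1364)) = (6672 + 1322)*((1636 + 1158) + (198 - 1364)) = 7994*(2794 - 1166) = 7994*1628 = 13014232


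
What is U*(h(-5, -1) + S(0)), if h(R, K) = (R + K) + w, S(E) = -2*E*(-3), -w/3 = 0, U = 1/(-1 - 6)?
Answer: 6/7 ≈ 0.85714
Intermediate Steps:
U = -1/7 (U = 1/(-7) = -1/7 ≈ -0.14286)
w = 0 (w = -3*0 = 0)
S(E) = 6*E
h(R, K) = K + R (h(R, K) = (R + K) + 0 = (K + R) + 0 = K + R)
U*(h(-5, -1) + S(0)) = -((-1 - 5) + 6*0)/7 = -(-6 + 0)/7 = -1/7*(-6) = 6/7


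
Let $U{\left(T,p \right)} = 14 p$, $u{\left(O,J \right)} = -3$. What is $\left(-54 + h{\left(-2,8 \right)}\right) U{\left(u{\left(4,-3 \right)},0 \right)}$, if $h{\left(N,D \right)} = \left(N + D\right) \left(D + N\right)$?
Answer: $0$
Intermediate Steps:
$h{\left(N,D \right)} = \left(D + N\right)^{2}$ ($h{\left(N,D \right)} = \left(D + N\right) \left(D + N\right) = \left(D + N\right)^{2}$)
$\left(-54 + h{\left(-2,8 \right)}\right) U{\left(u{\left(4,-3 \right)},0 \right)} = \left(-54 + \left(8 - 2\right)^{2}\right) 14 \cdot 0 = \left(-54 + 6^{2}\right) 0 = \left(-54 + 36\right) 0 = \left(-18\right) 0 = 0$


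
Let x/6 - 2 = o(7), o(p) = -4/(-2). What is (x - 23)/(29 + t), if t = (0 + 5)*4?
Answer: 1/49 ≈ 0.020408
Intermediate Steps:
o(p) = 2 (o(p) = -4*(-½) = 2)
t = 20 (t = 5*4 = 20)
x = 24 (x = 12 + 6*2 = 12 + 12 = 24)
(x - 23)/(29 + t) = (24 - 23)/(29 + 20) = 1/49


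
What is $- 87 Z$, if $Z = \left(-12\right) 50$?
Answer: $52200$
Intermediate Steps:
$Z = -600$
$- 87 Z = \left(-87\right) \left(-600\right) = 52200$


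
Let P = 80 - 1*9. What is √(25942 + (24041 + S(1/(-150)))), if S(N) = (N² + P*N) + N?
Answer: √1124606701/150 ≈ 223.57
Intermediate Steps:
P = 71 (P = 80 - 9 = 71)
S(N) = N² + 72*N (S(N) = (N² + 71*N) + N = N² + 72*N)
√(25942 + (24041 + S(1/(-150)))) = √(25942 + (24041 + (72 + 1/(-150))/(-150))) = √(25942 + (24041 - (72 - 1/150)/150)) = √(25942 + (24041 - 1/150*10799/150)) = √(25942 + (24041 - 10799/22500)) = √(25942 + 540911701/22500) = √(1124606701/22500) = √1124606701/150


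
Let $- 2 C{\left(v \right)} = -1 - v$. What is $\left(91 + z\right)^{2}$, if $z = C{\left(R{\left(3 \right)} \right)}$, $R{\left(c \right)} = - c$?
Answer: $8100$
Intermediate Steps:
$C{\left(v \right)} = \frac{1}{2} + \frac{v}{2}$ ($C{\left(v \right)} = - \frac{-1 - v}{2} = \frac{1}{2} + \frac{v}{2}$)
$z = -1$ ($z = \frac{1}{2} + \frac{\left(-1\right) 3}{2} = \frac{1}{2} + \frac{1}{2} \left(-3\right) = \frac{1}{2} - \frac{3}{2} = -1$)
$\left(91 + z\right)^{2} = \left(91 - 1\right)^{2} = 90^{2} = 8100$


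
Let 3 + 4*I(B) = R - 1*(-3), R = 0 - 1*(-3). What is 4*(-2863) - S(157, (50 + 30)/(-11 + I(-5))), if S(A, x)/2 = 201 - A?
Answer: -11540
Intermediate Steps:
R = 3 (R = 0 + 3 = 3)
I(B) = ¾ (I(B) = -¾ + (3 - 1*(-3))/4 = -¾ + (3 + 3)/4 = -¾ + (¼)*6 = -¾ + 3/2 = ¾)
S(A, x) = 402 - 2*A (S(A, x) = 2*(201 - A) = 402 - 2*A)
4*(-2863) - S(157, (50 + 30)/(-11 + I(-5))) = 4*(-2863) - (402 - 2*157) = -11452 - (402 - 314) = -11452 - 1*88 = -11452 - 88 = -11540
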